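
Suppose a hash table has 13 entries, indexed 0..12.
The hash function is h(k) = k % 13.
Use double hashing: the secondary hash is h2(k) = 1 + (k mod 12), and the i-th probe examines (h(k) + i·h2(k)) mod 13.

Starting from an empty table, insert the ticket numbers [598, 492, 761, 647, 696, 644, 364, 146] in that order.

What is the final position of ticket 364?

5

598: h=0 => slot 0
492: h=11 => slot 11
761: h=7 => slot 7
647: h=10 => slot 10
696: h=7, h2=1, probe 7,8 => slot 8
644: h=7, h2=9, probe 7,3 => slot 3
364: h=0, h2=5, probe 0,5 => slot 5
146: h=3, h2=3, probe 3,6 => slot 6
Table: [598, _, _, 644, _, 364, 146, 761, 696, _, 647, 492, _]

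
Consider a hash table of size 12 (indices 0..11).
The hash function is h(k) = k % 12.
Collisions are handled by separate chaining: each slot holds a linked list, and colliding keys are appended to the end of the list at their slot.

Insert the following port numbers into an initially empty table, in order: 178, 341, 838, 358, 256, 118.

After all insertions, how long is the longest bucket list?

4

178 → bucket 10
341 → bucket 5
838 → bucket 10 (collision)
358 → bucket 10 (collision)
256 → bucket 4
118 → bucket 10 (collision)
Final buckets:
0: .
1: .
2: .
3: .
4: 256
5: 341
6: .
7: .
8: .
9: .
10: 178 -> 838 -> 358 -> 118
11: .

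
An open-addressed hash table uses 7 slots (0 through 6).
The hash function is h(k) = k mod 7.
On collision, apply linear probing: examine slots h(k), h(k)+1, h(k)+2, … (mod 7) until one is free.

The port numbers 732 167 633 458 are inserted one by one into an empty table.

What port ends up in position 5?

458

732 hashes to 4; slot 4 is free => place at 4.
167 hashes to 6; slot 6 is free => place at 6.
633 hashes to 3; slot 3 is free => place at 3.
458 hashes to 3; 3,4 taken => place at 5.
Table: [∅, ∅, ∅, 633, 732, 458, 167]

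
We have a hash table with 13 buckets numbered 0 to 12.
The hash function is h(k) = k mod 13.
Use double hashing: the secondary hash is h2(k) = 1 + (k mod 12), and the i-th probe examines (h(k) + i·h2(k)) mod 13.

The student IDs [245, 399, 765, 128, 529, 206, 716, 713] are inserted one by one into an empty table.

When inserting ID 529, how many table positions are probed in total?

3

Insert 245: h=11, slot 11 empty → index 11.
Insert 399: h=9, slot 9 empty → index 9.
Insert 765: h=11, h2=10, slot 11 occupied → index 8.
Insert 128: h=11, h2=9, slot 11 occupied → index 7.
Insert 529: h=9, h2=2, slots 9,11 occupied → index 0.
Insert 206: h=11, h2=3, slot 11 occupied → index 1.
Insert 716: h=1, h2=9, slot 1 occupied → index 10.
Insert 713: h=11, h2=6, slot 11 occupied → index 4.
Table: [529, 206, _, _, 713, _, _, 128, 765, 399, 716, 245, _]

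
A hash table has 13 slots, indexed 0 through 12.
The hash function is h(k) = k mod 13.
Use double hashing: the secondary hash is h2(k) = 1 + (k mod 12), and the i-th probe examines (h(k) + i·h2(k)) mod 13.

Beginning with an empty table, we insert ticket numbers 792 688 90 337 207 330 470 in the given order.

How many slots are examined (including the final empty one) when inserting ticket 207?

2

792 hashes to 12; slot 12 is free => place at 12.
688 hashes to 12, h2=5; 12 taken => place at 4.
90 hashes to 12, h2=7; 12 taken => place at 6.
337 hashes to 12, h2=2; 12 taken => place at 1.
207 hashes to 12, h2=4; 12 taken => place at 3.
330 hashes to 5; slot 5 is free => place at 5.
470 hashes to 2; slot 2 is free => place at 2.
Table: [., 337, 470, 207, 688, 330, 90, ., ., ., ., ., 792]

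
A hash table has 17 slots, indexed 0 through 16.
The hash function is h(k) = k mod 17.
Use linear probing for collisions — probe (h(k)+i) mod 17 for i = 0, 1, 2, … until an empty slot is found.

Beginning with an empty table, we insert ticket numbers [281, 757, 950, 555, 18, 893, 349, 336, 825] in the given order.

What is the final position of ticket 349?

Insert 281: h=9, slot 9 empty => index 9.
Insert 757: h=9, slot 9 occupied => index 10.
Insert 950: h=15, slot 15 empty => index 15.
Insert 555: h=11, slot 11 empty => index 11.
Insert 18: h=1, slot 1 empty => index 1.
Insert 893: h=9, slots 9,10,11 occupied => index 12.
Insert 349: h=9, slots 9,10,11,12 occupied => index 13.
Insert 336: h=13, slot 13 occupied => index 14.
Insert 825: h=9, slots 9,10,11,12,13,14,15 occupied => index 16.
Table: [-, 18, -, -, -, -, -, -, -, 281, 757, 555, 893, 349, 336, 950, 825]

13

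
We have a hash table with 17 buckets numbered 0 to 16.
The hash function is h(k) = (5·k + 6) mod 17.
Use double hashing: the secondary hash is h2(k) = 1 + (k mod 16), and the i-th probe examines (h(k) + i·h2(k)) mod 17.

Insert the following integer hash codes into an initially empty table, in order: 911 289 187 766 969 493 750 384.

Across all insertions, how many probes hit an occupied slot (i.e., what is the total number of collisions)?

6

911 hashes to 5; slot 5 is free → place at 5.
289 hashes to 6; slot 6 is free → place at 6.
187 hashes to 6, h2=12; 6 taken → place at 1.
766 hashes to 11; slot 11 is free → place at 11.
969 hashes to 6, h2=10; 6 taken → place at 16.
493 hashes to 6, h2=14; 6 taken → place at 3.
750 hashes to 16, h2=15; 16 taken → place at 14.
384 hashes to 5, h2=1; 5,6 taken → place at 7.
Table: [∅, 187, ∅, 493, ∅, 911, 289, 384, ∅, ∅, ∅, 766, ∅, ∅, 750, ∅, 969]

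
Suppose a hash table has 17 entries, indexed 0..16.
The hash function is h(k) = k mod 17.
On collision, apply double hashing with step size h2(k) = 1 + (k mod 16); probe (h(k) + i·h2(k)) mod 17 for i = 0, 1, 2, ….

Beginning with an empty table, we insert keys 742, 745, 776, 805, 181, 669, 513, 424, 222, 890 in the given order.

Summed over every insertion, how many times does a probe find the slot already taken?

13

742: h=11 -> slot 11
745: h=14 -> slot 14
776: h=11, h2=9, probe 11,3 -> slot 3
805: h=6 -> slot 6
181: h=11, h2=6, probe 11,0 -> slot 0
669: h=6, h2=14, probe 6,3,0,14,11,8 -> slot 8
513: h=3, h2=2, probe 3,5 -> slot 5
424: h=16 -> slot 16
222: h=1 -> slot 1
890: h=6, h2=11, probe 6,0,11,5,16,10 -> slot 10
Table: [181, 222, —, 776, —, 513, 805, —, 669, —, 890, 742, —, —, 745, —, 424]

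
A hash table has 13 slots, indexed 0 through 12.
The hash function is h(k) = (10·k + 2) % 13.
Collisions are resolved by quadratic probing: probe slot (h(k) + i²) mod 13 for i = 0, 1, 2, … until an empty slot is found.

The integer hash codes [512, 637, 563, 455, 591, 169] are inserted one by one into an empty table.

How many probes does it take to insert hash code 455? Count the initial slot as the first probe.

3

Insert 512: h=0, slot 0 empty => index 0.
Insert 637: h=2, slot 2 empty => index 2.
Insert 563: h=3, slot 3 empty => index 3.
Insert 455: h=2, slots 2,3 occupied => index 6.
Insert 591: h=10, slot 10 empty => index 10.
Insert 169: h=2, slots 2,3,6 occupied => index 11.
Table: [512, ∅, 637, 563, ∅, ∅, 455, ∅, ∅, ∅, 591, 169, ∅]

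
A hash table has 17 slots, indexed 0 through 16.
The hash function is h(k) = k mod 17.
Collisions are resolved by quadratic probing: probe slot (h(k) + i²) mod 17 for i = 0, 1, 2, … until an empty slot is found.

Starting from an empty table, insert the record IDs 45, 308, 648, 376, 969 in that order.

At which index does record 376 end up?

6

Insert 45: h=11, slot 11 empty → index 11.
Insert 308: h=2, slot 2 empty → index 2.
Insert 648: h=2, slot 2 occupied → index 3.
Insert 376: h=2, slots 2,3 occupied → index 6.
Insert 969: h=0, slot 0 empty → index 0.
Table: [969, _, 308, 648, _, _, 376, _, _, _, _, 45, _, _, _, _, _]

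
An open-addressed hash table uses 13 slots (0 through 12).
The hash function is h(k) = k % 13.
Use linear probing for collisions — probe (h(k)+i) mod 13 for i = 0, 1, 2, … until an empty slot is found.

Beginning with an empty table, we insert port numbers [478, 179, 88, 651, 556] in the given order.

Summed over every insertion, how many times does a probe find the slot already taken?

6

478 hashes to 10; slot 10 is free → place at 10.
179 hashes to 10; 10 taken → place at 11.
88 hashes to 10; 10,11 taken → place at 12.
651 hashes to 1; slot 1 is free → place at 1.
556 hashes to 10; 10,11,12 taken → place at 0.
Table: [556, 651, _, _, _, _, _, _, _, _, 478, 179, 88]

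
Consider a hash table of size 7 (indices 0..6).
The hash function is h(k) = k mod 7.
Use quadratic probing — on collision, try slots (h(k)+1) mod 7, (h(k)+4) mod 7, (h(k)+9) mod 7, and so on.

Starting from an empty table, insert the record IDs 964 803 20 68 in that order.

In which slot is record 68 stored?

2

Insert 964: h=5, slot 5 empty → index 5.
Insert 803: h=5, slot 5 occupied → index 6.
Insert 20: h=6, slot 6 occupied → index 0.
Insert 68: h=5, slots 5,6 occupied → index 2.
Table: [20, —, 68, —, —, 964, 803]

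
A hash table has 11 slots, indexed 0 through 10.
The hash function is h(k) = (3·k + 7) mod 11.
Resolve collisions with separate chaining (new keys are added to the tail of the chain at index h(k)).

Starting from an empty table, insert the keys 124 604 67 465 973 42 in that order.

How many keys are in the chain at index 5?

Insert 124: h=5, bucket 5 empty -> new chain.
Insert 604: h=4, bucket 4 empty -> new chain.
Insert 67: h=10, bucket 10 empty -> new chain.
Insert 465: h=5, bucket 5 nonempty -> append to chain.
Insert 973: h=0, bucket 0 empty -> new chain.
Insert 42: h=1, bucket 1 empty -> new chain.
Final buckets:
0: 973
1: 42
2: ∅
3: ∅
4: 604
5: 124 -> 465
6: ∅
7: ∅
8: ∅
9: ∅
10: 67

2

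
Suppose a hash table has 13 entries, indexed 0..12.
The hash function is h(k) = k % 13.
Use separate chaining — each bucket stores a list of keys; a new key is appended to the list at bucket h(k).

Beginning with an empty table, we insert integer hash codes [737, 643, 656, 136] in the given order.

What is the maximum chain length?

737 -> bucket 9
643 -> bucket 6
656 -> bucket 6 (collision)
136 -> bucket 6 (collision)
Final buckets:
0: —
1: —
2: —
3: —
4: —
5: —
6: 643 -> 656 -> 136
7: —
8: —
9: 737
10: —
11: —
12: —

3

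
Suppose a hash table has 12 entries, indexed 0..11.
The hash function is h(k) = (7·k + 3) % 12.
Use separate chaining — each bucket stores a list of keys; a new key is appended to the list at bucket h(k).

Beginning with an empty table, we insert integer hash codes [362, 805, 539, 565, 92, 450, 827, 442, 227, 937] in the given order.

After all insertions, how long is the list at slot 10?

3

362 → bucket 5
805 → bucket 10
539 → bucket 8
565 → bucket 10 (collision)
92 → bucket 11
450 → bucket 9
827 → bucket 8 (collision)
442 → bucket 1
227 → bucket 8 (collision)
937 → bucket 10 (collision)
Final buckets:
0: —
1: 442
2: —
3: —
4: —
5: 362
6: —
7: —
8: 539 -> 827 -> 227
9: 450
10: 805 -> 565 -> 937
11: 92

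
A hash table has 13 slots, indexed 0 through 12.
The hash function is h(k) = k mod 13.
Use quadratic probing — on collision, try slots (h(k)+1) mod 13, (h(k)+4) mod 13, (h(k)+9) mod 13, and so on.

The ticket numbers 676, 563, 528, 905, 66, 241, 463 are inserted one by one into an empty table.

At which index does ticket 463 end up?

Insert 676: h=0, slot 0 empty -> index 0.
Insert 563: h=4, slot 4 empty -> index 4.
Insert 528: h=8, slot 8 empty -> index 8.
Insert 905: h=8, slot 8 occupied -> index 9.
Insert 66: h=1, slot 1 empty -> index 1.
Insert 241: h=7, slot 7 empty -> index 7.
Insert 463: h=8, slots 8,9 occupied -> index 12.
Table: [676, 66, ., ., 563, ., ., 241, 528, 905, ., ., 463]

12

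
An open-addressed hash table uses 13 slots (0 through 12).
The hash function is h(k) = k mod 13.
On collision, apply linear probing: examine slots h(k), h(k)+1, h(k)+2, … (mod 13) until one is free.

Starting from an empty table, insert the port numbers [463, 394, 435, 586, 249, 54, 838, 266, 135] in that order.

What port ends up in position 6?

Insert 463: h=8, slot 8 empty => index 8.
Insert 394: h=4, slot 4 empty => index 4.
Insert 435: h=6, slot 6 empty => index 6.
Insert 586: h=1, slot 1 empty => index 1.
Insert 249: h=2, slot 2 empty => index 2.
Insert 54: h=2, slot 2 occupied => index 3.
Insert 838: h=6, slot 6 occupied => index 7.
Insert 266: h=6, slots 6,7,8 occupied => index 9.
Insert 135: h=5, slot 5 empty => index 5.
Table: [—, 586, 249, 54, 394, 135, 435, 838, 463, 266, —, —, —]

435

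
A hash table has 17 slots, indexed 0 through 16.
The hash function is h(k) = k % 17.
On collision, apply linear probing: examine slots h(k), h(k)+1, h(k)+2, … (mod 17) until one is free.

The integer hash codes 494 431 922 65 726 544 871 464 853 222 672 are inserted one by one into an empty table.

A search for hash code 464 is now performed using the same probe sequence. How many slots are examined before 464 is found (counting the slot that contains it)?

3

Insert 494: h=1, slot 1 empty → index 1.
Insert 431: h=6, slot 6 empty → index 6.
Insert 922: h=4, slot 4 empty → index 4.
Insert 65: h=14, slot 14 empty → index 14.
Insert 726: h=12, slot 12 empty → index 12.
Insert 544: h=0, slot 0 empty → index 0.
Insert 871: h=4, slot 4 occupied → index 5.
Insert 464: h=5, slots 5,6 occupied → index 7.
Insert 853: h=3, slot 3 empty → index 3.
Insert 222: h=1, slot 1 occupied → index 2.
Insert 672: h=9, slot 9 empty → index 9.
Table: [544, 494, 222, 853, 922, 871, 431, 464, -, 672, -, -, 726, -, 65, -, -]
Lookup 464: h=5, probe 5,6,7 → found at 7.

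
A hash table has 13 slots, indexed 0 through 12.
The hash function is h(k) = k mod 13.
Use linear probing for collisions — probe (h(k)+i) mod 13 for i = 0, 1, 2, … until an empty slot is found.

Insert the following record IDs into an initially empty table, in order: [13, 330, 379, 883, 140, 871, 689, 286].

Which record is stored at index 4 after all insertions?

286

13: h=0 -> slot 0
330: h=5 -> slot 5
379: h=2 -> slot 2
883: h=12 -> slot 12
140: h=10 -> slot 10
871: h=0, probe 0,1 -> slot 1
689: h=0, probe 0,1,2,3 -> slot 3
286: h=0, probe 0,1,2,3,4 -> slot 4
Table: [13, 871, 379, 689, 286, 330, ., ., ., ., 140, ., 883]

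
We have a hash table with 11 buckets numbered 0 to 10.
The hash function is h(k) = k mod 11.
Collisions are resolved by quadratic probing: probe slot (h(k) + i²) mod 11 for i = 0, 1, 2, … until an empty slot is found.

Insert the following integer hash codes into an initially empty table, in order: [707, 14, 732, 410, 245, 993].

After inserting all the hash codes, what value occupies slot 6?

732

707: h=3 => slot 3
14: h=3, probe 3,4 => slot 4
732: h=6 => slot 6
410: h=3, probe 3,4,7 => slot 7
245: h=3, probe 3,4,7,1 => slot 1
993: h=3, probe 3,4,7,1,8 => slot 8
Table: [-, 245, -, 707, 14, -, 732, 410, 993, -, -]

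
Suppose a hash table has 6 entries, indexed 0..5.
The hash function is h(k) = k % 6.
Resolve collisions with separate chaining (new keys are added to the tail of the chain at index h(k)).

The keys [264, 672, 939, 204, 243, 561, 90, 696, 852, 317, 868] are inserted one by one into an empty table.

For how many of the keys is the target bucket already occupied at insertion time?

Insert 264: h=0, bucket 0 empty → new chain.
Insert 672: h=0, bucket 0 nonempty → append to chain.
Insert 939: h=3, bucket 3 empty → new chain.
Insert 204: h=0, bucket 0 nonempty → append to chain.
Insert 243: h=3, bucket 3 nonempty → append to chain.
Insert 561: h=3, bucket 3 nonempty → append to chain.
Insert 90: h=0, bucket 0 nonempty → append to chain.
Insert 696: h=0, bucket 0 nonempty → append to chain.
Insert 852: h=0, bucket 0 nonempty → append to chain.
Insert 317: h=5, bucket 5 empty → new chain.
Insert 868: h=4, bucket 4 empty → new chain.
Final buckets:
0: 264 -> 672 -> 204 -> 90 -> 696 -> 852
1: -
2: -
3: 939 -> 243 -> 561
4: 868
5: 317

7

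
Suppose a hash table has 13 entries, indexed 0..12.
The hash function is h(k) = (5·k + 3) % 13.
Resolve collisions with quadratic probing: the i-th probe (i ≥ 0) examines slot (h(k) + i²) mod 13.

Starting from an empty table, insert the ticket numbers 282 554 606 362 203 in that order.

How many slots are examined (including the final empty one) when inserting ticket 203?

3

Insert 282: h=9, slot 9 empty -> index 9.
Insert 554: h=4, slot 4 empty -> index 4.
Insert 606: h=4, slot 4 occupied -> index 5.
Insert 362: h=6, slot 6 empty -> index 6.
Insert 203: h=4, slots 4,5 occupied -> index 8.
Table: [-, -, -, -, 554, 606, 362, -, 203, 282, -, -, -]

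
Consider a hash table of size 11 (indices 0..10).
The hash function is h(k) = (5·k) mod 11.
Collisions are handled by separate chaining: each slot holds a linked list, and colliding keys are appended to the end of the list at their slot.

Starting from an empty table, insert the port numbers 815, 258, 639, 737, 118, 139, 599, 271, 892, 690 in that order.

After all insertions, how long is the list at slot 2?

2

815 -> bucket 5
258 -> bucket 3
639 -> bucket 5 (collision)
737 -> bucket 0
118 -> bucket 7
139 -> bucket 2
599 -> bucket 3 (collision)
271 -> bucket 2 (collision)
892 -> bucket 5 (collision)
690 -> bucket 7 (collision)
Final buckets:
0: 737
1: -
2: 139 -> 271
3: 258 -> 599
4: -
5: 815 -> 639 -> 892
6: -
7: 118 -> 690
8: -
9: -
10: -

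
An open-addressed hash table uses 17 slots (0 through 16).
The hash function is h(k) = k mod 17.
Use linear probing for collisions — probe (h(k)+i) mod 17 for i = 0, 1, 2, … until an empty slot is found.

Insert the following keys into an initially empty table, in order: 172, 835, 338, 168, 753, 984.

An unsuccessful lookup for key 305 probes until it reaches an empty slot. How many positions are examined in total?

172: h=2 → slot 2
835: h=2, probe 2,3 → slot 3
338: h=15 → slot 15
168: h=15, probe 15,16 → slot 16
753: h=5 → slot 5
984: h=15, probe 15,16,0 → slot 0
Table: [984, -, 172, 835, -, 753, -, -, -, -, -, -, -, -, -, 338, 168]
Lookup 305: h=16, probe 16,0,1 → slot 1 empty, not found.

3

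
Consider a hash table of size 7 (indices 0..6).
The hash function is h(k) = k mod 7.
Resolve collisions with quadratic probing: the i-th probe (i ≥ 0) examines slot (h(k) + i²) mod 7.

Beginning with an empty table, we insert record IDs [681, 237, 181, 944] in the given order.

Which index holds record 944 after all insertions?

3

Insert 681: h=2, slot 2 empty -> index 2.
Insert 237: h=6, slot 6 empty -> index 6.
Insert 181: h=6, slot 6 occupied -> index 0.
Insert 944: h=6, slots 6,0 occupied -> index 3.
Table: [181, ., 681, 944, ., ., 237]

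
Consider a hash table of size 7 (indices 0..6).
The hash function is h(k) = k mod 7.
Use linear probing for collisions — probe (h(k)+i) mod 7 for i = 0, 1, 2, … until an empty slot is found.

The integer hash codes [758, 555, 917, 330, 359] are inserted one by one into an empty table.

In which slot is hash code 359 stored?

758 hashes to 2; slot 2 is free => place at 2.
555 hashes to 2; 2 taken => place at 3.
917 hashes to 0; slot 0 is free => place at 0.
330 hashes to 1; slot 1 is free => place at 1.
359 hashes to 2; 2,3 taken => place at 4.
Table: [917, 330, 758, 555, 359, _, _]

4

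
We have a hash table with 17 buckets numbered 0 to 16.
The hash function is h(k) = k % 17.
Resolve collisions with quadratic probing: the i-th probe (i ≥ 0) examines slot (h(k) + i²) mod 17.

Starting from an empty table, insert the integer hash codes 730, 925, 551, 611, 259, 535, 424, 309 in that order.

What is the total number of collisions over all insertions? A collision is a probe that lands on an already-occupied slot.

730 hashes to 16; slot 16 is free => place at 16.
925 hashes to 7; slot 7 is free => place at 7.
551 hashes to 7; 7 taken => place at 8.
611 hashes to 16; 16 taken => place at 0.
259 hashes to 4; slot 4 is free => place at 4.
535 hashes to 8; 8 taken => place at 9.
424 hashes to 16; 16,0 taken => place at 3.
309 hashes to 3; 3,4,7 taken => place at 12.
Table: [611, ., ., 424, 259, ., ., 925, 551, 535, ., ., 309, ., ., ., 730]

8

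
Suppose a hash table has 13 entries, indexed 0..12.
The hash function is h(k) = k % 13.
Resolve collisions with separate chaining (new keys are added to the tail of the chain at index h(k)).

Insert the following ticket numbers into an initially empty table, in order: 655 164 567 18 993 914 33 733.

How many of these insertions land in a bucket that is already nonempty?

655 -> bucket 5
164 -> bucket 8
567 -> bucket 8 (collision)
18 -> bucket 5 (collision)
993 -> bucket 5 (collision)
914 -> bucket 4
33 -> bucket 7
733 -> bucket 5 (collision)
Final buckets:
0: .
1: .
2: .
3: .
4: 914
5: 655 -> 18 -> 993 -> 733
6: .
7: 33
8: 164 -> 567
9: .
10: .
11: .
12: .

4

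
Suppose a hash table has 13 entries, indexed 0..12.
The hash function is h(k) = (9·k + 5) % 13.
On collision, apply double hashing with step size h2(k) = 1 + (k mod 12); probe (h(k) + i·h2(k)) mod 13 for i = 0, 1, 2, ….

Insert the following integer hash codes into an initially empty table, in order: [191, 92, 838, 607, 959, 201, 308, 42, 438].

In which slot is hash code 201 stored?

Insert 191: h=8, slot 8 empty -> index 8.
Insert 92: h=1, slot 1 empty -> index 1.
Insert 838: h=7, slot 7 empty -> index 7.
Insert 607: h=8, h2=8, slot 8 occupied -> index 3.
Insert 959: h=4, slot 4 empty -> index 4.
Insert 201: h=7, h2=10, slots 7,4,1 occupied -> index 11.
Insert 308: h=8, h2=9, slots 8,4 occupied -> index 0.
Insert 42: h=6, slot 6 empty -> index 6.
Insert 438: h=8, h2=7, slot 8 occupied -> index 2.
Table: [308, 92, 438, 607, 959, —, 42, 838, 191, —, —, 201, —]

11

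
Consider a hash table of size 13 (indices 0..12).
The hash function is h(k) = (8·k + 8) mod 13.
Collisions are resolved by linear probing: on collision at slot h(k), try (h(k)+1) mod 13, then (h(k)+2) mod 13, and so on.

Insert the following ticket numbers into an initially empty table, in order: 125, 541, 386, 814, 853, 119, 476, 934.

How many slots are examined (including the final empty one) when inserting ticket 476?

6

125: h=7 => slot 7
541: h=7, probe 7,8 => slot 8
386: h=2 => slot 2
814: h=7, probe 7,8,9 => slot 9
853: h=7, probe 7,8,9,10 => slot 10
119: h=11 => slot 11
476: h=7, probe 7,8,9,10,11,12 => slot 12
934: h=5 => slot 5
Table: [-, -, 386, -, -, 934, -, 125, 541, 814, 853, 119, 476]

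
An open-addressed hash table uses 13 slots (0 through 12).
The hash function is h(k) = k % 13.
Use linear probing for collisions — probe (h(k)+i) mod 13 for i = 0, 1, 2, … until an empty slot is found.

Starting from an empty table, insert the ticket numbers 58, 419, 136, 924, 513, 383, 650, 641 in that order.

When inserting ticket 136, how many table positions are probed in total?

2

Insert 58: h=6, slot 6 empty → index 6.
Insert 419: h=3, slot 3 empty → index 3.
Insert 136: h=6, slot 6 occupied → index 7.
Insert 924: h=1, slot 1 empty → index 1.
Insert 513: h=6, slots 6,7 occupied → index 8.
Insert 383: h=6, slots 6,7,8 occupied → index 9.
Insert 650: h=0, slot 0 empty → index 0.
Insert 641: h=4, slot 4 empty → index 4.
Table: [650, 924, ., 419, 641, ., 58, 136, 513, 383, ., ., .]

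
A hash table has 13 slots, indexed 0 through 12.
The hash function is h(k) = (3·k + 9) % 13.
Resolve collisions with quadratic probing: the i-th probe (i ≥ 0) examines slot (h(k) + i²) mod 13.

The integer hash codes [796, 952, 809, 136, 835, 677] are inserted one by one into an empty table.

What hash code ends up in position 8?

Insert 796: h=5, slot 5 empty -> index 5.
Insert 952: h=5, slot 5 occupied -> index 6.
Insert 809: h=5, slots 5,6 occupied -> index 9.
Insert 136: h=1, slot 1 empty -> index 1.
Insert 835: h=5, slots 5,6,9,1 occupied -> index 8.
Insert 677: h=12, slot 12 empty -> index 12.
Table: [_, 136, _, _, _, 796, 952, _, 835, 809, _, _, 677]

835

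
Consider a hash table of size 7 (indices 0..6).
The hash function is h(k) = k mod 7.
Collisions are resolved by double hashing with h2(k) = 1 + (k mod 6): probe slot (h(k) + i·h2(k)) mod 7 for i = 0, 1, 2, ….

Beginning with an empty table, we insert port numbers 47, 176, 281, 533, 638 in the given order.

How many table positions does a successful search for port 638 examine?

47 hashes to 5; slot 5 is free => place at 5.
176 hashes to 1; slot 1 is free => place at 1.
281 hashes to 1, h2=6; 1 taken => place at 0.
533 hashes to 1, h2=6; 1,0 taken => place at 6.
638 hashes to 1, h2=3; 1 taken => place at 4.
Table: [281, 176, -, -, 638, 47, 533]
Lookup 638: h=1, h2=3, probe 1,4 → found at 4.

2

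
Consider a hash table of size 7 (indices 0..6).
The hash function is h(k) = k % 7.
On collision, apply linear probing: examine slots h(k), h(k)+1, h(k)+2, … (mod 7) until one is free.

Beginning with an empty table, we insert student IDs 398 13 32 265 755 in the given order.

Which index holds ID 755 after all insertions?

2

Insert 398: h=6, slot 6 empty => index 6.
Insert 13: h=6, slot 6 occupied => index 0.
Insert 32: h=4, slot 4 empty => index 4.
Insert 265: h=6, slots 6,0 occupied => index 1.
Insert 755: h=6, slots 6,0,1 occupied => index 2.
Table: [13, 265, 755, —, 32, —, 398]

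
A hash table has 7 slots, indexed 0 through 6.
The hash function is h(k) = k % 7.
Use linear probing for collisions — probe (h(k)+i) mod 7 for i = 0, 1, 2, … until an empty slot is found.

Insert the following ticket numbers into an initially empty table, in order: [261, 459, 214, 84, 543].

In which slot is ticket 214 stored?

261 hashes to 2; slot 2 is free => place at 2.
459 hashes to 4; slot 4 is free => place at 4.
214 hashes to 4; 4 taken => place at 5.
84 hashes to 0; slot 0 is free => place at 0.
543 hashes to 4; 4,5 taken => place at 6.
Table: [84, _, 261, _, 459, 214, 543]

5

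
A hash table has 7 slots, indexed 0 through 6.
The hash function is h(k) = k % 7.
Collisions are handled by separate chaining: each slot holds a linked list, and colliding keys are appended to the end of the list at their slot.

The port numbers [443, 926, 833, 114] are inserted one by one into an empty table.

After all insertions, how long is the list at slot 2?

443 → bucket 2
926 → bucket 2 (collision)
833 → bucket 0
114 → bucket 2 (collision)
Final buckets:
0: 833
1: ∅
2: 443 -> 926 -> 114
3: ∅
4: ∅
5: ∅
6: ∅

3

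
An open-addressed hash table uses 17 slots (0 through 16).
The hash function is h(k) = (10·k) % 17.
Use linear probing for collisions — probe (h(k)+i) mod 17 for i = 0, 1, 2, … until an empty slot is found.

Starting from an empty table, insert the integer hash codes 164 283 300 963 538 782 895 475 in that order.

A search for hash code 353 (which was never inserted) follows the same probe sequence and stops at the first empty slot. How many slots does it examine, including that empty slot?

4

164 hashes to 8; slot 8 is free -> place at 8.
283 hashes to 8; 8 taken -> place at 9.
300 hashes to 8; 8,9 taken -> place at 10.
963 hashes to 8; 8,9,10 taken -> place at 11.
538 hashes to 8; 8,9,10,11 taken -> place at 12.
782 hashes to 0; slot 0 is free -> place at 0.
895 hashes to 8; 8,9,10,11,12 taken -> place at 13.
475 hashes to 7; slot 7 is free -> place at 7.
Table: [782, -, -, -, -, -, -, 475, 164, 283, 300, 963, 538, 895, -, -, -]
Lookup 353: h=11, probe 11,12,13,14 → slot 14 empty, not found.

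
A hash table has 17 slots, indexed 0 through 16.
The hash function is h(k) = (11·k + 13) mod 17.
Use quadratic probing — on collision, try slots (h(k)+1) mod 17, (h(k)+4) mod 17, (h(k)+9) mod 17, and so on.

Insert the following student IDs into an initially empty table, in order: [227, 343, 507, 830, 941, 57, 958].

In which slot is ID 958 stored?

227 hashes to 11; slot 11 is free -> place at 11.
343 hashes to 12; slot 12 is free -> place at 12.
507 hashes to 14; slot 14 is free -> place at 14.
830 hashes to 14; 14 taken -> place at 15.
941 hashes to 11; 11,12,15 taken -> place at 3.
57 hashes to 11; 11,12,15,3 taken -> place at 10.
958 hashes to 11; 11,12,15,3,10 taken -> place at 2.
Table: [., ., 958, 941, ., ., ., ., ., ., 57, 227, 343, ., 507, 830, .]

2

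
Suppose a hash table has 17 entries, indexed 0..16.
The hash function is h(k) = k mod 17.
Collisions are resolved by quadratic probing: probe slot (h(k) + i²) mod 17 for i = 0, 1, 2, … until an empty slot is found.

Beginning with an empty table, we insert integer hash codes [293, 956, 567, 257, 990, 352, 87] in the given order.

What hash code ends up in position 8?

990

Insert 293: h=4, slot 4 empty → index 4.
Insert 956: h=4, slot 4 occupied → index 5.
Insert 567: h=6, slot 6 empty → index 6.
Insert 257: h=2, slot 2 empty → index 2.
Insert 990: h=4, slots 4,5 occupied → index 8.
Insert 352: h=12, slot 12 empty → index 12.
Insert 87: h=2, slot 2 occupied → index 3.
Table: [∅, ∅, 257, 87, 293, 956, 567, ∅, 990, ∅, ∅, ∅, 352, ∅, ∅, ∅, ∅]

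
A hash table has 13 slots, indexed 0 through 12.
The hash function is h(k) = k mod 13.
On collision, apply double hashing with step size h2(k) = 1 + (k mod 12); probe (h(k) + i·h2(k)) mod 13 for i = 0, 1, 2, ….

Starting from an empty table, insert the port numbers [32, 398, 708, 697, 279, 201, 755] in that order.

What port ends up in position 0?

755

Insert 32: h=6, slot 6 empty -> index 6.
Insert 398: h=8, slot 8 empty -> index 8.
Insert 708: h=6, h2=1, slot 6 occupied -> index 7.
Insert 697: h=8, h2=2, slot 8 occupied -> index 10.
Insert 279: h=6, h2=4, slots 6,10 occupied -> index 1.
Insert 201: h=6, h2=10, slot 6 occupied -> index 3.
Insert 755: h=1, h2=12, slot 1 occupied -> index 0.
Table: [755, 279, ., 201, ., ., 32, 708, 398, ., 697, ., .]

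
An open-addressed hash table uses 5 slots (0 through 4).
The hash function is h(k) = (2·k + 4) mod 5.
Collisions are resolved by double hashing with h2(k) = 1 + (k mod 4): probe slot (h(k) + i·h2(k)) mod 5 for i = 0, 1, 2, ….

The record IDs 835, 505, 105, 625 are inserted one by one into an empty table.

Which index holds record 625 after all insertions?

0

835 hashes to 4; slot 4 is free -> place at 4.
505 hashes to 4, h2=2; 4 taken -> place at 1.
105 hashes to 4, h2=2; 4,1 taken -> place at 3.
625 hashes to 4, h2=2; 4,1,3 taken -> place at 0.
Table: [625, 505, -, 105, 835]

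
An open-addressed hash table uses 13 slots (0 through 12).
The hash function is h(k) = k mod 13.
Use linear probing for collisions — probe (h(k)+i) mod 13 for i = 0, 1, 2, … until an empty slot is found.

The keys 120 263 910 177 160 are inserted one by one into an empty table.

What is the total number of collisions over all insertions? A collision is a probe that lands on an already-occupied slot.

120: h=3 -> slot 3
263: h=3, probe 3,4 -> slot 4
910: h=0 -> slot 0
177: h=8 -> slot 8
160: h=4, probe 4,5 -> slot 5
Table: [910, ∅, ∅, 120, 263, 160, ∅, ∅, 177, ∅, ∅, ∅, ∅]

2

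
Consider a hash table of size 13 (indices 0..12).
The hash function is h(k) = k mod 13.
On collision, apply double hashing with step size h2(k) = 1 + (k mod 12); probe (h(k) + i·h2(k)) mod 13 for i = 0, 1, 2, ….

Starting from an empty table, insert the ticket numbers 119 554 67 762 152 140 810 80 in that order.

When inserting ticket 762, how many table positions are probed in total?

3

119 hashes to 2; slot 2 is free -> place at 2.
554 hashes to 8; slot 8 is free -> place at 8.
67 hashes to 2, h2=8; 2 taken -> place at 10.
762 hashes to 8, h2=7; 8,2 taken -> place at 9.
152 hashes to 9, h2=9; 9 taken -> place at 5.
140 hashes to 10, h2=9; 10 taken -> place at 6.
810 hashes to 4; slot 4 is free -> place at 4.
80 hashes to 2, h2=9; 2 taken -> place at 11.
Table: [-, -, 119, -, 810, 152, 140, -, 554, 762, 67, 80, -]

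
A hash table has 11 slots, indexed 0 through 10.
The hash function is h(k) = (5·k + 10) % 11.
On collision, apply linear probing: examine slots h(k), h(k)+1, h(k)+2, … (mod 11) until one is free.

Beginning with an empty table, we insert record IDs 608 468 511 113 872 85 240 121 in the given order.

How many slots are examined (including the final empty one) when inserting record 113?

2

608: h=3 -> slot 3
468: h=7 -> slot 7
511: h=2 -> slot 2
113: h=3, probe 3,4 -> slot 4
872: h=3, probe 3,4,5 -> slot 5
85: h=6 -> slot 6
240: h=0 -> slot 0
121: h=10 -> slot 10
Table: [240, —, 511, 608, 113, 872, 85, 468, —, —, 121]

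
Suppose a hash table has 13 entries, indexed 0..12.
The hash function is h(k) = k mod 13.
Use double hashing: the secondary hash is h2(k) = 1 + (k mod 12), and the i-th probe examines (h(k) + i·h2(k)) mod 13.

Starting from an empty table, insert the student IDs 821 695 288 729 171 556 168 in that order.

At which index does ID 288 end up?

821: h=2 → slot 2
695: h=6 → slot 6
288: h=2, h2=1, probe 2,3 → slot 3
729: h=1 → slot 1
171: h=2, h2=4, probe 2,6,10 → slot 10
556: h=10, h2=5, probe 10,2,7 → slot 7
168: h=12 → slot 12
Table: [_, 729, 821, 288, _, _, 695, 556, _, _, 171, _, 168]

3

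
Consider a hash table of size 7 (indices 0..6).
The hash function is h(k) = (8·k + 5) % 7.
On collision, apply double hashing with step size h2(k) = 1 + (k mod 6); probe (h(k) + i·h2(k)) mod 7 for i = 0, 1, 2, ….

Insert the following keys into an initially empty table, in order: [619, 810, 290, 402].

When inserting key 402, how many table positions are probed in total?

619 hashes to 1; slot 1 is free => place at 1.
810 hashes to 3; slot 3 is free => place at 3.
290 hashes to 1, h2=3; 1 taken => place at 4.
402 hashes to 1, h2=1; 1 taken => place at 2.
Table: [∅, 619, 402, 810, 290, ∅, ∅]

2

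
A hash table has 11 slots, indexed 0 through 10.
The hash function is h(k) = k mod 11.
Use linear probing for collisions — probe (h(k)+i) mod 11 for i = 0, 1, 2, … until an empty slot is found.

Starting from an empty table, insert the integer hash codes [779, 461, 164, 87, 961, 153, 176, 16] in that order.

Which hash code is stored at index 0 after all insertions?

164

Insert 779: h=9, slot 9 empty => index 9.
Insert 461: h=10, slot 10 empty => index 10.
Insert 164: h=10, slot 10 occupied => index 0.
Insert 87: h=10, slots 10,0 occupied => index 1.
Insert 961: h=4, slot 4 empty => index 4.
Insert 153: h=10, slots 10,0,1 occupied => index 2.
Insert 176: h=0, slots 0,1,2 occupied => index 3.
Insert 16: h=5, slot 5 empty => index 5.
Table: [164, 87, 153, 176, 961, 16, ∅, ∅, ∅, 779, 461]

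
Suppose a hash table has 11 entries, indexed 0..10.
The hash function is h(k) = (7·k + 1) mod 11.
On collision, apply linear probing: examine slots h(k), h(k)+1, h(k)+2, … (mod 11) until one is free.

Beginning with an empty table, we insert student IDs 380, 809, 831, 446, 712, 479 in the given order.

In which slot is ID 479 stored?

380 hashes to 10; slot 10 is free → place at 10.
809 hashes to 10; 10 taken → place at 0.
831 hashes to 10; 10,0 taken → place at 1.
446 hashes to 10; 10,0,1 taken → place at 2.
712 hashes to 2; 2 taken → place at 3.
479 hashes to 10; 10,0,1,2,3 taken → place at 4.
Table: [809, 831, 446, 712, 479, —, —, —, —, —, 380]

4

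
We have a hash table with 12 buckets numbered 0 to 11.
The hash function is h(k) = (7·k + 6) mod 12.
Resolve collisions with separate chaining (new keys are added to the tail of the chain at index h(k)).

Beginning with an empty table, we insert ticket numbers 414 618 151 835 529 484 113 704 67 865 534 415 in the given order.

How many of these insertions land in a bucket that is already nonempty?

Insert 414: h=0, bucket 0 empty → new chain.
Insert 618: h=0, bucket 0 nonempty → append to chain.
Insert 151: h=7, bucket 7 empty → new chain.
Insert 835: h=7, bucket 7 nonempty → append to chain.
Insert 529: h=1, bucket 1 empty → new chain.
Insert 484: h=10, bucket 10 empty → new chain.
Insert 113: h=5, bucket 5 empty → new chain.
Insert 704: h=2, bucket 2 empty → new chain.
Insert 67: h=7, bucket 7 nonempty → append to chain.
Insert 865: h=1, bucket 1 nonempty → append to chain.
Insert 534: h=0, bucket 0 nonempty → append to chain.
Insert 415: h=7, bucket 7 nonempty → append to chain.
Final buckets:
0: 414 -> 618 -> 534
1: 529 -> 865
2: 704
3: .
4: .
5: 113
6: .
7: 151 -> 835 -> 67 -> 415
8: .
9: .
10: 484
11: .

6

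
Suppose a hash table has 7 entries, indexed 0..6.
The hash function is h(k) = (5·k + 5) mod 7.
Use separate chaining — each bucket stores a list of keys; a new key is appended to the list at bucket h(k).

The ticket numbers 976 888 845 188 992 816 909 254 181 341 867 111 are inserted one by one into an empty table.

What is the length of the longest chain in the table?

6

Insert 976: h=6, bucket 6 empty → new chain.
Insert 888: h=0, bucket 0 empty → new chain.
Insert 845: h=2, bucket 2 empty → new chain.
Insert 188: h=0, bucket 0 nonempty → append to chain.
Insert 992: h=2, bucket 2 nonempty → append to chain.
Insert 816: h=4, bucket 4 empty → new chain.
Insert 909: h=0, bucket 0 nonempty → append to chain.
Insert 254: h=1, bucket 1 empty → new chain.
Insert 181: h=0, bucket 0 nonempty → append to chain.
Insert 341: h=2, bucket 2 nonempty → append to chain.
Insert 867: h=0, bucket 0 nonempty → append to chain.
Insert 111: h=0, bucket 0 nonempty → append to chain.
Final buckets:
0: 888 -> 188 -> 909 -> 181 -> 867 -> 111
1: 254
2: 845 -> 992 -> 341
3: _
4: 816
5: _
6: 976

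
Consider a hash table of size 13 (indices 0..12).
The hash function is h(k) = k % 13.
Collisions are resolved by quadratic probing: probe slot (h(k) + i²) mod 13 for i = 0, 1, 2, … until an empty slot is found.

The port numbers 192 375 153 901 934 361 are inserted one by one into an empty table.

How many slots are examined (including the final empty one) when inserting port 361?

Insert 192: h=10, slot 10 empty → index 10.
Insert 375: h=11, slot 11 empty → index 11.
Insert 153: h=10, slots 10,11 occupied → index 1.
Insert 901: h=4, slot 4 empty → index 4.
Insert 934: h=11, slot 11 occupied → index 12.
Insert 361: h=10, slots 10,11,1 occupied → index 6.
Table: [∅, 153, ∅, ∅, 901, ∅, 361, ∅, ∅, ∅, 192, 375, 934]

4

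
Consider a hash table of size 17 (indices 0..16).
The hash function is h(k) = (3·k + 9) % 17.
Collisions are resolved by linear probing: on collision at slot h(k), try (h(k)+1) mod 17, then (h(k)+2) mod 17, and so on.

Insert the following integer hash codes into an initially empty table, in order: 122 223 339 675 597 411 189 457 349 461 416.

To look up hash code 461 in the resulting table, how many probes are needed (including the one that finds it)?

8

122: h=1 → slot 1
223: h=15 → slot 15
339: h=6 → slot 6
675: h=11 → slot 11
597: h=15, probe 15,16 → slot 16
411: h=1, probe 1,2 → slot 2
189: h=15, probe 15,16,0 → slot 0
457: h=3 → slot 3
349: h=2, probe 2,3,4 → slot 4
461: h=15, probe 15,16,0,1,2,3,4,5 → slot 5
416: h=16, probe 16,0,1,2,3,4,5,6,7 → slot 7
Table: [189, 122, 411, 457, 349, 461, 339, 416, ∅, ∅, ∅, 675, ∅, ∅, ∅, 223, 597]
Lookup 461: h=15, probe 15,16,0,1,2,3,4,5 → found at 5.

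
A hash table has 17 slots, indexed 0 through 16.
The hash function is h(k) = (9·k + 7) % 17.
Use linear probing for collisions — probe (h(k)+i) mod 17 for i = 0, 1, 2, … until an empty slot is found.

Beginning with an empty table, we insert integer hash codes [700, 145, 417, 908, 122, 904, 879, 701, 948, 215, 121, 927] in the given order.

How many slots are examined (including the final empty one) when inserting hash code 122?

700: h=0 -> slot 0
145: h=3 -> slot 3
417: h=3, probe 3,4 -> slot 4
908: h=2 -> slot 2
122: h=0, probe 0,1 -> slot 1
904: h=0, probe 0,1,2,3,4,5 -> slot 5
879: h=13 -> slot 13
701: h=9 -> slot 9
948: h=5, probe 5,6 -> slot 6
215: h=4, probe 4,5,6,7 -> slot 7
121: h=8 -> slot 8
927: h=3, probe 3,4,5,6,7,8,9,10 -> slot 10
Table: [700, 122, 908, 145, 417, 904, 948, 215, 121, 701, 927, ., ., 879, ., ., .]

2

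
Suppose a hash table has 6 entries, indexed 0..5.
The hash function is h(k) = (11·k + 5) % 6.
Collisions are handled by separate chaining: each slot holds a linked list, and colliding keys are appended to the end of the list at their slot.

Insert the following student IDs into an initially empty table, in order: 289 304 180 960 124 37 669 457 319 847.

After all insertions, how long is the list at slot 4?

Insert 289: h=4, bucket 4 empty -> new chain.
Insert 304: h=1, bucket 1 empty -> new chain.
Insert 180: h=5, bucket 5 empty -> new chain.
Insert 960: h=5, bucket 5 nonempty -> append to chain.
Insert 124: h=1, bucket 1 nonempty -> append to chain.
Insert 37: h=4, bucket 4 nonempty -> append to chain.
Insert 669: h=2, bucket 2 empty -> new chain.
Insert 457: h=4, bucket 4 nonempty -> append to chain.
Insert 319: h=4, bucket 4 nonempty -> append to chain.
Insert 847: h=4, bucket 4 nonempty -> append to chain.
Final buckets:
0: -
1: 304 -> 124
2: 669
3: -
4: 289 -> 37 -> 457 -> 319 -> 847
5: 180 -> 960

5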